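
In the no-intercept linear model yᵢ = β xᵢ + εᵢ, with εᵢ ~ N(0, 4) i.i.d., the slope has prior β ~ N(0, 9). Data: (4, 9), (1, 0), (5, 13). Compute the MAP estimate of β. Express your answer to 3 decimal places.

log p(β | y) = −Σ(yᵢ − βxᵢ)²/(2·4) − β²/(2·9) + const.
Setting the derivative to zero: Σxᵢ(yᵢ − βxᵢ)/4 − β/9 = 0, so β = Σxᵢyᵢ / (Σxᵢ² + σ²/τ²).
Σxᵢyᵢ = 4·9 + 1·0 + 5·13 = 101; Σxᵢ² = 42; σ²/τ² = 4/9.
β̂_MAP = 101 / (42 + 4/9) = 101/(382/9) = 909/382 ≈ 2.380.

β̂_MAP = 2.380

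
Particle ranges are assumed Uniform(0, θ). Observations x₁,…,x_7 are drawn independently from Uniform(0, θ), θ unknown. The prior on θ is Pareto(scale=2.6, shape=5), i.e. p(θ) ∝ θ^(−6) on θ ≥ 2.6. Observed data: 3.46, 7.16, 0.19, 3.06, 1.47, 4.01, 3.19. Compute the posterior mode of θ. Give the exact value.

The Uniform(0, θ) likelihood is θ^(−n) for θ ≥ max(xᵢ), zero otherwise. Here max(xᵢ) = 7.16.
Posterior ∝ θ^(−6) · θ^(−7) = θ^(−13) on θ ≥ max(2.6, 7.16) = 7.16.
This density is strictly decreasing in θ, so the posterior mode lies at the lower boundary of the support.

θ̂_MAP = 7.16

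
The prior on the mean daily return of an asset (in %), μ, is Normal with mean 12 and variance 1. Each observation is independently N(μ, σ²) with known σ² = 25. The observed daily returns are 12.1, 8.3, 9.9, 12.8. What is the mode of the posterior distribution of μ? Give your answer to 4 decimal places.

μ̂_MAP = 11.8310

n = 4; x̄ = (12.1 + 8.3 + 9.9 + 12.8)/4 = 43.1/4 = 10.775.
For a Normal prior and Normal likelihood with known variance, the posterior is Normal; its mode equals its mean, the precision-weighted average.
Prior precision 1/σ₀² = 1/1 = 1; data precision n/σ² = 4/25 = 0.16.
μ̂ = (1·12 + 0.16·10.775) / (1 + 0.16) = 13.724/1.16 = 3431/290 ≈ 11.8310.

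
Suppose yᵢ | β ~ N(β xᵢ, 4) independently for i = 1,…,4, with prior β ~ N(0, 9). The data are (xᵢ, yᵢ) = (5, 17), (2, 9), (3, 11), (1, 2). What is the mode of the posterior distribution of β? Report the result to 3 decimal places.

log p(β | y) = −Σ(yᵢ − βxᵢ)²/(2·4) − β²/(2·9) + const.
Setting the derivative to zero: Σxᵢ(yᵢ − βxᵢ)/4 − β/9 = 0, so β = Σxᵢyᵢ / (Σxᵢ² + σ²/τ²).
Σxᵢyᵢ = 5·17 + 2·9 + 3·11 + 1·2 = 138; Σxᵢ² = 39; σ²/τ² = 4/9.
β̂_MAP = 138 / (39 + 4/9) = 138/(355/9) = 1242/355 ≈ 3.499.

β̂_MAP = 3.499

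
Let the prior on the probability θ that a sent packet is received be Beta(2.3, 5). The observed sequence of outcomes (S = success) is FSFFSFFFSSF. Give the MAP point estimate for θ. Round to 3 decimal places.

θ̂_MAP = 0.325

Prior: Beta(2.3, 5).
Data: 4 successes in 11 trials (from the sequence). The binomial likelihood contributes θ^4(1−θ)^7, so the posterior is Beta(2.3+4, 5+7) = Beta(6.3, 12).
For Beta(a, b) with a, b > 1 the mode is (a−1)/(a+b−2) = 5.3/16.3 ≈ 0.325.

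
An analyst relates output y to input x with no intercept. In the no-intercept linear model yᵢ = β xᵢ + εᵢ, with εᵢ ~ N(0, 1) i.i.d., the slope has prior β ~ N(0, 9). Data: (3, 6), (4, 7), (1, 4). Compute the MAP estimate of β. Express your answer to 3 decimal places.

β̂_MAP = 1.915

log p(β | y) = −Σ(yᵢ − βxᵢ)²/(2·1) − β²/(2·9) + const.
Setting the derivative to zero: Σxᵢ(yᵢ − βxᵢ)/1 − β/9 = 0, so β = Σxᵢyᵢ / (Σxᵢ² + σ²/τ²).
Σxᵢyᵢ = 3·6 + 4·7 + 1·4 = 50; Σxᵢ² = 26; σ²/τ² = 1/9.
β̂_MAP = 50 / (26 + 1/9) = 50/(235/9) = 90/47 ≈ 1.915.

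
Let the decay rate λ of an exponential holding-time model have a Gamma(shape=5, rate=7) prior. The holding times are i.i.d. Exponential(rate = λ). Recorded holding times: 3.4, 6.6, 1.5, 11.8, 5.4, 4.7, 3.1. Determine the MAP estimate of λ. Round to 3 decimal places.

The Exponential(rate=λ) likelihood is ∝ λ^n e^(−λΣtᵢ). Here n = 7 and Σtᵢ = 3.4 + 6.6 + 1.5 + 11.8 + 5.4 + 4.7 + 3.1 = 36.5.
Posterior ∝ λ^4e^(−7λ) · λ^7e^(−36.5λ) = λ^11e^(−43.5λ), i.e. Gamma(12, 43.5).
Mode = (a−1)/b = 11/43.5 ≈ 0.253.

λ̂_MAP = 0.253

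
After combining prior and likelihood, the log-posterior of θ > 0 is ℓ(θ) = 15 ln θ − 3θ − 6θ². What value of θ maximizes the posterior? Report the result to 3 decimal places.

ℓ'(θ) = 15/θ − 3 − 12θ. Setting this to zero and multiplying by θ: 12θ² + 3θ − 15 = 0.
θ = (−3 + √(3² + 4·12·15)) / (2·12) = (−3 + √729) / 24 = (−3 + 27)/24 = 1.
ℓ''(θ) = −15/θ² − 12 < 0, confirming a maximum.

θ̂_MAP = 1.000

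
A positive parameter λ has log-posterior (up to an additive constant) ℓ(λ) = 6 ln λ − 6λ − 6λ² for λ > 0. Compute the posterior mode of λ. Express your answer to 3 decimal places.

ℓ'(λ) = 6/λ − 6 − 12λ. Setting this to zero and multiplying by λ: 12λ² + 6λ − 6 = 0.
λ = (−6 + √(6² + 4·12·6)) / (2·12) = (−6 + √324) / 24 = (−6 + 18)/24 = 1/2.
ℓ''(λ) = −6/λ² − 12 < 0, confirming a maximum.

λ̂_MAP = 0.500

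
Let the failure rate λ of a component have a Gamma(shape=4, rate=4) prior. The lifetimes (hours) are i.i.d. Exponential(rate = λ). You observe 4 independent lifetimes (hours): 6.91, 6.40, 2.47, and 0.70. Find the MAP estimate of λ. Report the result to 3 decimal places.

λ̂_MAP = 0.342

The Exponential(rate=λ) likelihood is ∝ λ^n e^(−λΣtᵢ). Here n = 4 and Σtᵢ = 6.91 + 6.40 + 2.47 + 0.70 = 16.48.
Posterior ∝ λ^3e^(−4λ) · λ^4e^(−16.48λ) = λ^7e^(−20.48λ), i.e. Gamma(8, 20.48).
Mode = (a−1)/b = 7/20.48 ≈ 0.342.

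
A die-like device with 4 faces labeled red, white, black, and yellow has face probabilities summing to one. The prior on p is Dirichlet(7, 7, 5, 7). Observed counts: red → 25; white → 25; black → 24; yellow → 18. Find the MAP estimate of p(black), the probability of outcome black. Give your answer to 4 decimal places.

The posterior is Dirichlet(αᵢ + nᵢ) = Dirichlet(32, 32, 29, 25).
For a Dirichlet(a₁,…,a_K) with all aᵢ > 1, the mode has j-th component (aⱼ − 1)/(Σaᵢ − K).
Here Σaᵢ = 118 and K = 4, so p(black) = (29 − 1)/(118 − 4) = 28/114 ≈ 0.2456.

MAP estimate of p(black) = 0.2456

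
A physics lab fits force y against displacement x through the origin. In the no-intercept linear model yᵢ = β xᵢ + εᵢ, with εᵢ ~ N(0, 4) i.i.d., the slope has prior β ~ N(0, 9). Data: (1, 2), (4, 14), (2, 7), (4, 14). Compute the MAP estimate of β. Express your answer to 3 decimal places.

β̂_MAP = 3.418

log p(β | y) = −Σ(yᵢ − βxᵢ)²/(2·4) − β²/(2·9) + const.
Setting the derivative to zero: Σxᵢ(yᵢ − βxᵢ)/4 − β/9 = 0, so β = Σxᵢyᵢ / (Σxᵢ² + σ²/τ²).
Σxᵢyᵢ = 1·2 + 4·14 + 2·7 + 4·14 = 128; Σxᵢ² = 37; σ²/τ² = 4/9.
β̂_MAP = 128 / (37 + 4/9) = 128/(337/9) = 1152/337 ≈ 3.418.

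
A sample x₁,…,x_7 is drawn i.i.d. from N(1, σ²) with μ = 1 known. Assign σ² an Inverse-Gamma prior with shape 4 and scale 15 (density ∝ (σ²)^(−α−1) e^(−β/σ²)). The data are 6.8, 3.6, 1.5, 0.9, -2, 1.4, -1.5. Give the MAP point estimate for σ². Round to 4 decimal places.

Sum of squared deviations about the known mean: SS = (6.8−1)² + (3.6−1)² + (1.5−1)² + (0.9−1)² + (-2−1)² + (1.4−1)² + (-1.5−1)² = 56.07.
The Normal likelihood contributes (σ²)^(−n/2) exp(−SS/(2σ²)), so the posterior is Inverse-Gamma(α + n/2, β + SS/2) = Inverse-Gamma(7.5, 43.035).
The mode of Inverse-Gamma(a, b) is b/(a+1) = 43.035/8.5 ≈ 5.0629.

σ̂²_MAP = 5.0629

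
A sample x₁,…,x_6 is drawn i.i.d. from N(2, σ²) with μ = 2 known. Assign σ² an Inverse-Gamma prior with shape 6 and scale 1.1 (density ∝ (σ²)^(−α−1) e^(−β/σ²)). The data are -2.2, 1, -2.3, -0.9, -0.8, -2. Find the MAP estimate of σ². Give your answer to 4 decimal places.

Sum of squared deviations about the known mean: SS = (-2.2−2)² + (1−2)² + (-2.3−2)² + (-0.9−2)² + (-0.8−2)² + (-2−2)² = 69.38.
The Normal likelihood contributes (σ²)^(−n/2) exp(−SS/(2σ²)), so the posterior is Inverse-Gamma(α + n/2, β + SS/2) = Inverse-Gamma(9, 35.79).
The mode of Inverse-Gamma(a, b) is b/(a+1) = 35.79/10 ≈ 3.5790.

σ̂²_MAP = 3.5790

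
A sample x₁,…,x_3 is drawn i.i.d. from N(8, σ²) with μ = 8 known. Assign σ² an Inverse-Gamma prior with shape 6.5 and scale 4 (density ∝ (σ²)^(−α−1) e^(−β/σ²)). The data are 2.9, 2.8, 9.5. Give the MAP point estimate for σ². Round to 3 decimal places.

σ̂²_MAP = 3.517

Sum of squared deviations about the known mean: SS = (2.9−8)² + (2.8−8)² + (9.5−8)² = 55.3.
The Normal likelihood contributes (σ²)^(−n/2) exp(−SS/(2σ²)), so the posterior is Inverse-Gamma(α + n/2, β + SS/2) = Inverse-Gamma(8, 31.65).
The mode of Inverse-Gamma(a, b) is b/(a+1) = 31.65/9 ≈ 3.517.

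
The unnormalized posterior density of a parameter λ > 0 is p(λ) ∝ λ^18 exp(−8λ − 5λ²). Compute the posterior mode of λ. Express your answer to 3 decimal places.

ℓ'(λ) = 18/λ − 8 − 10λ. Setting this to zero and multiplying by λ: 10λ² + 8λ − 18 = 0.
λ = (−8 + √(8² + 4·10·18)) / (2·10) = (−8 + √784) / 20 = (−8 + 28)/20 = 1.
ℓ''(λ) = −18/λ² − 10 < 0, confirming a maximum.

λ̂_MAP = 1.000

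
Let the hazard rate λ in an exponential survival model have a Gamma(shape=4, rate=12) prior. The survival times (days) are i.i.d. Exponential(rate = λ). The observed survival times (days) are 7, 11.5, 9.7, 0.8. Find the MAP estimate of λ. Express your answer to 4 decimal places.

The Exponential(rate=λ) likelihood is ∝ λ^n e^(−λΣtᵢ). Here n = 4 and Σtᵢ = 7 + 11.5 + 9.7 + 0.8 = 29.
Posterior ∝ λ^3e^(−12λ) · λ^4e^(−29λ) = λ^7e^(−41λ), i.e. Gamma(8, 41).
Mode = (a−1)/b = 7/41 ≈ 0.1707.

λ̂_MAP = 0.1707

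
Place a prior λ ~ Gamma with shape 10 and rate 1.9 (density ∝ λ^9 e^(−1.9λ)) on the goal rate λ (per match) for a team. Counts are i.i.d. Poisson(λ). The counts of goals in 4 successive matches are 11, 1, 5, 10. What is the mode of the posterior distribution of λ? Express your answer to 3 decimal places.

λ̂_MAP = 6.102

Σxᵢ = 11+1+5+10 = 27, with n = 4.
Posterior ∝ λ^9e^(−1.9λ) · λ^27e^(−4λ) = λ^36e^(−5.9λ), i.e. Gamma(shape=37, rate=5.9).
The mode of a Gamma(a, b) with a ≥ 1 (shape–rate) is (a−1)/b = 36/5.9 ≈ 6.102.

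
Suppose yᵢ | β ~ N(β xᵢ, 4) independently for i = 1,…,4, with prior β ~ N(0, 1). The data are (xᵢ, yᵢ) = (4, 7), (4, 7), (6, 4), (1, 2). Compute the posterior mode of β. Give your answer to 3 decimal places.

β̂_MAP = 1.123

log p(β | y) = −Σ(yᵢ − βxᵢ)²/(2·4) − β²/(2·1) + const.
Setting the derivative to zero: Σxᵢ(yᵢ − βxᵢ)/4 − β/1 = 0, so β = Σxᵢyᵢ / (Σxᵢ² + σ²/τ²).
Σxᵢyᵢ = 4·7 + 4·7 + 6·4 + 1·2 = 82; Σxᵢ² = 69; σ²/τ² = 4.
β̂_MAP = 82 / (69 + 4) = 82/73 ≈ 1.123.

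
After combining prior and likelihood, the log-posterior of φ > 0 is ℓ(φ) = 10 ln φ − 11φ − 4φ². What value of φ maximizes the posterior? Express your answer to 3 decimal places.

φ̂_MAP = 0.625

ℓ'(φ) = 10/φ − 11 − 8φ. Setting this to zero and multiplying by φ: 8φ² + 11φ − 10 = 0.
φ = (−11 + √(11² + 4·8·10)) / (2·8) = (−11 + √441) / 16 = (−11 + 21)/16 = 5/8.
ℓ''(φ) = −10/φ² − 8 < 0, confirming a maximum.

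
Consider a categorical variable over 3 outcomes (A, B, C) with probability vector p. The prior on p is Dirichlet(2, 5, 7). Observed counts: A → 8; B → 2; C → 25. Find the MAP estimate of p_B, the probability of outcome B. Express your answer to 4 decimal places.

The posterior is Dirichlet(αᵢ + nᵢ) = Dirichlet(10, 7, 32).
For a Dirichlet(a₁,…,a_K) with all aᵢ > 1, the mode has j-th component (aⱼ − 1)/(Σaᵢ − K).
Here Σaᵢ = 49 and K = 3, so p_B = (7 − 1)/(49 − 3) = 6/46 ≈ 0.1304.

MAP estimate of p_B = 0.1304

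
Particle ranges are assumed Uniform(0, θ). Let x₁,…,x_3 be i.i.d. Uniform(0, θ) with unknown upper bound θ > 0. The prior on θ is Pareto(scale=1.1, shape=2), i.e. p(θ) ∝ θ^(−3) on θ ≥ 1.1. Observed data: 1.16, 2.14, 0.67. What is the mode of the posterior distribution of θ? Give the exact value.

The Uniform(0, θ) likelihood is θ^(−n) for θ ≥ max(xᵢ), zero otherwise. Here max(xᵢ) = 2.14.
Posterior ∝ θ^(−3) · θ^(−3) = θ^(−6) on θ ≥ max(1.1, 2.14) = 2.14.
This density is strictly decreasing in θ, so the posterior mode lies at the lower boundary of the support.

θ̂_MAP = 2.14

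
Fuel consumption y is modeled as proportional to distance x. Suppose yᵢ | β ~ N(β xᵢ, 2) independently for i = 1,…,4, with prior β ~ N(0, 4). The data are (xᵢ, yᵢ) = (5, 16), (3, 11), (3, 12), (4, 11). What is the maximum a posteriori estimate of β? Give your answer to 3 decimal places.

β̂_MAP = 3.244

log p(β | y) = −Σ(yᵢ − βxᵢ)²/(2·2) − β²/(2·4) + const.
Setting the derivative to zero: Σxᵢ(yᵢ − βxᵢ)/2 − β/4 = 0, so β = Σxᵢyᵢ / (Σxᵢ² + σ²/τ²).
Σxᵢyᵢ = 5·16 + 3·11 + 3·12 + 4·11 = 193; Σxᵢ² = 59; σ²/τ² = 0.5.
β̂_MAP = 193 / (59 + 0.5) = 193/59.5 ≈ 3.244.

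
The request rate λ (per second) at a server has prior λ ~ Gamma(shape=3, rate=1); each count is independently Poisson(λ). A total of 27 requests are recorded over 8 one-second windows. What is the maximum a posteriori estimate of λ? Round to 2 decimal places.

Σxᵢ = 27, n = 8.
Posterior ∝ λ^2e^(−1λ) · λ^27e^(−8λ) = λ^29e^(−9λ), i.e. Gamma(shape=30, rate=9).
The mode of a Gamma(a, b) with a ≥ 1 (shape–rate) is (a−1)/b = 29/9 ≈ 3.22.

λ̂_MAP = 3.22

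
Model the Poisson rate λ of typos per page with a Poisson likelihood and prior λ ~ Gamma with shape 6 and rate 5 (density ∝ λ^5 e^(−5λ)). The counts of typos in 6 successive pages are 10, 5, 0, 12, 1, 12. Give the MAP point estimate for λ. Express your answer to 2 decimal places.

Σxᵢ = 10+5+0+12+1+12 = 40, with n = 6.
Posterior ∝ λ^5e^(−5λ) · λ^40e^(−6λ) = λ^45e^(−11λ), i.e. Gamma(shape=46, rate=11).
The mode of a Gamma(a, b) with a ≥ 1 (shape–rate) is (a−1)/b = 45/11 ≈ 4.09.

λ̂_MAP = 4.09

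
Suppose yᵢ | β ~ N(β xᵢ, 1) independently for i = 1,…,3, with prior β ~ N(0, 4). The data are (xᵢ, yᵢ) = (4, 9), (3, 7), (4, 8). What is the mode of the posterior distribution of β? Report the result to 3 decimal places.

β̂_MAP = 2.158

log p(β | y) = −Σ(yᵢ − βxᵢ)²/(2·1) − β²/(2·4) + const.
Setting the derivative to zero: Σxᵢ(yᵢ − βxᵢ)/1 − β/4 = 0, so β = Σxᵢyᵢ / (Σxᵢ² + σ²/τ²).
Σxᵢyᵢ = 4·9 + 3·7 + 4·8 = 89; Σxᵢ² = 41; σ²/τ² = 0.25.
β̂_MAP = 89 / (41 + 0.25) = 89/41.25 ≈ 2.158.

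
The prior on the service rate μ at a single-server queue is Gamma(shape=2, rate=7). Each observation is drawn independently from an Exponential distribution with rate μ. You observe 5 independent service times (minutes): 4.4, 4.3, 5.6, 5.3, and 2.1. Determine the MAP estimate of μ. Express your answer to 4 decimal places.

The Exponential(rate=μ) likelihood is ∝ μ^n e^(−μΣtᵢ). Here n = 5 and Σtᵢ = 4.4 + 4.3 + 5.6 + 5.3 + 2.1 = 21.7.
Posterior ∝ μe^(−7μ) · μ^5e^(−21.7μ) = μ^6e^(−28.7μ), i.e. Gamma(7, 28.7).
Mode = (a−1)/b = 6/28.7 ≈ 0.2091.

μ̂_MAP = 0.2091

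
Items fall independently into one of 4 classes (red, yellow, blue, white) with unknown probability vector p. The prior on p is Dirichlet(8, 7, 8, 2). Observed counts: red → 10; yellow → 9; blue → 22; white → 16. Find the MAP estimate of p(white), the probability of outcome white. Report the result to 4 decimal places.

The posterior is Dirichlet(αᵢ + nᵢ) = Dirichlet(18, 16, 30, 18).
For a Dirichlet(a₁,…,a_K) with all aᵢ > 1, the mode has j-th component (aⱼ − 1)/(Σaᵢ − K).
Here Σaᵢ = 82 and K = 4, so p(white) = (18 − 1)/(82 − 4) = 17/78 ≈ 0.2179.

MAP estimate of p(white) = 0.2179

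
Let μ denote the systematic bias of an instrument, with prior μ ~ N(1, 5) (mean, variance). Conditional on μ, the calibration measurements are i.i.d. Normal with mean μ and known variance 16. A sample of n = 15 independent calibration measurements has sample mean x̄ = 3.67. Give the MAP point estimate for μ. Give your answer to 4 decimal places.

μ̂_MAP = 3.2005

n = 15, x̄ = 3.67.
For a Normal prior and Normal likelihood with known variance, the posterior is Normal; its mode equals its mean, the precision-weighted average.
Prior precision 1/σ₀² = 1/5 = 0.2; data precision n/σ² = 15/16 = 0.9375.
μ̂ = (0.2·1 + 0.9375·3.67) / (0.2 + 0.9375) = 3.640625/1.1375 = 1165/364 ≈ 3.2005.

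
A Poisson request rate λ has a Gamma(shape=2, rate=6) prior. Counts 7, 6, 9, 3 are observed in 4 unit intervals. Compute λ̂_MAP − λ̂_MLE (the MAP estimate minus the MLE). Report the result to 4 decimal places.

MAP − MLE = -3.6500

Σxᵢ = 25. Posterior is Gamma(27, 10); MAP = (27−1)/10 = 26/10 ≈ 2.60000.
MLE = x̄ = 25/4 ≈ 6.25000.
Difference = 26/10 − 25/4 = -73/20 ≈ -3.6500.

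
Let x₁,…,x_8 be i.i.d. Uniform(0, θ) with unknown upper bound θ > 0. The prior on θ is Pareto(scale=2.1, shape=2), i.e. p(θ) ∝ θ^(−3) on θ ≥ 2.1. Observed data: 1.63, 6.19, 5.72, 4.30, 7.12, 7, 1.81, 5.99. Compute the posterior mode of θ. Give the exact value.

The Uniform(0, θ) likelihood is θ^(−n) for θ ≥ max(xᵢ), zero otherwise. Here max(xᵢ) = 7.12.
Posterior ∝ θ^(−3) · θ^(−8) = θ^(−11) on θ ≥ max(2.1, 7.12) = 7.12.
This density is strictly decreasing in θ, so the posterior mode lies at the lower boundary of the support.

θ̂_MAP = 7.12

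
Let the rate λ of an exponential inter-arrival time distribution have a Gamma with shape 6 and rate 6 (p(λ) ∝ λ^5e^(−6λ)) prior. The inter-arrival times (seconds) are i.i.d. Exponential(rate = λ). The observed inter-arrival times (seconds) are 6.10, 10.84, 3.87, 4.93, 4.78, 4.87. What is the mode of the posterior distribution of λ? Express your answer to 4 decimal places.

The Exponential(rate=λ) likelihood is ∝ λ^n e^(−λΣtᵢ). Here n = 6 and Σtᵢ = 6.10 + 10.84 + 3.87 + 4.93 + 4.78 + 4.87 = 35.39.
Posterior ∝ λ^5e^(−6λ) · λ^6e^(−35.39λ) = λ^11e^(−41.39λ), i.e. Gamma(12, 41.39).
Mode = (a−1)/b = 11/41.39 ≈ 0.2658.

λ̂_MAP = 0.2658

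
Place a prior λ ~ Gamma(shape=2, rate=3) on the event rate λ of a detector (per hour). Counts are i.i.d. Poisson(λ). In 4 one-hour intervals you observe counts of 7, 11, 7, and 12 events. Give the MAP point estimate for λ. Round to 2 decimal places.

Σxᵢ = 7+11+7+12 = 37, with n = 4.
Posterior ∝ λe^(−3λ) · λ^37e^(−4λ) = λ^38e^(−7λ), i.e. Gamma(shape=39, rate=7).
The mode of a Gamma(a, b) with a ≥ 1 (shape–rate) is (a−1)/b = 38/7 ≈ 5.43.

λ̂_MAP = 5.43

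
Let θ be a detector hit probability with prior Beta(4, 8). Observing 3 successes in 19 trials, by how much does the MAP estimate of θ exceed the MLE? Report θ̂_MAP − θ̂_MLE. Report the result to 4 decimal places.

Posterior is Beta(7, 24); MAP = (7−1)/(31−2) = 6/29 ≈ 0.20690.
MLE ignores the prior: θ̂_MLE = k/n = 3/19 ≈ 0.15789.
Difference = 6/29 − 3/19 = 27/551 ≈ 0.0490.

MAP − MLE = 0.0490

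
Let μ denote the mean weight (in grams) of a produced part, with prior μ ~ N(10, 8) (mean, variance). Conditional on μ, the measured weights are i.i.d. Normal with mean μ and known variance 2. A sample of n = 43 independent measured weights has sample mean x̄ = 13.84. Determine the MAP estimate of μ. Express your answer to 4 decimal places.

μ̂_MAP = 13.8178

n = 43, x̄ = 13.84.
For a Normal prior and Normal likelihood with known variance, the posterior is Normal; its mode equals its mean, the precision-weighted average.
Prior precision 1/σ₀² = 1/8 = 0.125; data precision n/σ² = 43/2 = 21.5.
μ̂ = (0.125·10 + 21.5·13.84) / (0.125 + 21.5) = 298.81/21.625 = 59762/4325 ≈ 13.8178.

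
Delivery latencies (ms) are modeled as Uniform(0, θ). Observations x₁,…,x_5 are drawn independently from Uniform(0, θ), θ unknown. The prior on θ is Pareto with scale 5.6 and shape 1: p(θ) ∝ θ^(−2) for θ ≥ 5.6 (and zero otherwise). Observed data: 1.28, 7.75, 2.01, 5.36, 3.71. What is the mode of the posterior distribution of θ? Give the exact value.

The Uniform(0, θ) likelihood is θ^(−n) for θ ≥ max(xᵢ), zero otherwise. Here max(xᵢ) = 7.75.
Posterior ∝ θ^(−2) · θ^(−5) = θ^(−7) on θ ≥ max(5.6, 7.75) = 7.75.
This density is strictly decreasing in θ, so the posterior mode lies at the lower boundary of the support.

θ̂_MAP = 7.75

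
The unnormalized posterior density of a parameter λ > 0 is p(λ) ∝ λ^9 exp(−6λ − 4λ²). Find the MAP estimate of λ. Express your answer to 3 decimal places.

λ̂_MAP = 0.750

ℓ'(λ) = 9/λ − 6 − 8λ. Setting this to zero and multiplying by λ: 8λ² + 6λ − 9 = 0.
λ = (−6 + √(6² + 4·8·9)) / (2·8) = (−6 + √324) / 16 = (−6 + 18)/16 = 3/4.
ℓ''(λ) = −9/λ² − 8 < 0, confirming a maximum.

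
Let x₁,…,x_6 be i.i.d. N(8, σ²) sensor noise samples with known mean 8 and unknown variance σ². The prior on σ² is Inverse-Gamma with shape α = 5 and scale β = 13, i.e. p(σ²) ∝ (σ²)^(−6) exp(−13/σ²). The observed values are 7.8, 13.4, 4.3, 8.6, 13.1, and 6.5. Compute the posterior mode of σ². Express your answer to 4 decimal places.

Sum of squared deviations about the known mean: SS = (7.8−8)² + (13.4−8)² + (4.3−8)² + (8.6−8)² + (13.1−8)² + (6.5−8)² = 71.51.
The Normal likelihood contributes (σ²)^(−n/2) exp(−SS/(2σ²)), so the posterior is Inverse-Gamma(α + n/2, β + SS/2) = Inverse-Gamma(8, 48.755).
The mode of Inverse-Gamma(a, b) is b/(a+1) = 48.755/9 ≈ 5.4172.

σ̂²_MAP = 5.4172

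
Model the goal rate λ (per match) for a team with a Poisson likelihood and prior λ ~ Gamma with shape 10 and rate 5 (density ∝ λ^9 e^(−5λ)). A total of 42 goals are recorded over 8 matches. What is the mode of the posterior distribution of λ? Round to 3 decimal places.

λ̂_MAP = 3.923

Σxᵢ = 42, n = 8.
Posterior ∝ λ^9e^(−5λ) · λ^42e^(−8λ) = λ^51e^(−13λ), i.e. Gamma(shape=52, rate=13).
The mode of a Gamma(a, b) with a ≥ 1 (shape–rate) is (a−1)/b = 51/13 ≈ 3.923.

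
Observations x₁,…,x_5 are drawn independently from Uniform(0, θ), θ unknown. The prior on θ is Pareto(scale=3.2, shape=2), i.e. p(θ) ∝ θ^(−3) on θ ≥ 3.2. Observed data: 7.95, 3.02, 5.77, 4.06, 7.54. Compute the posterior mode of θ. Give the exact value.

The Uniform(0, θ) likelihood is θ^(−n) for θ ≥ max(xᵢ), zero otherwise. Here max(xᵢ) = 7.95.
Posterior ∝ θ^(−3) · θ^(−5) = θ^(−8) on θ ≥ max(3.2, 7.95) = 7.95.
This density is strictly decreasing in θ, so the posterior mode lies at the lower boundary of the support.

θ̂_MAP = 7.95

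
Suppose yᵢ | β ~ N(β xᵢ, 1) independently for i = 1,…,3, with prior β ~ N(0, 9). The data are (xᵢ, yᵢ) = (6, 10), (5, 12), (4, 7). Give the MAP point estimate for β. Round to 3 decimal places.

log p(β | y) = −Σ(yᵢ − βxᵢ)²/(2·1) − β²/(2·9) + const.
Setting the derivative to zero: Σxᵢ(yᵢ − βxᵢ)/1 − β/9 = 0, so β = Σxᵢyᵢ / (Σxᵢ² + σ²/τ²).
Σxᵢyᵢ = 6·10 + 5·12 + 4·7 = 148; Σxᵢ² = 77; σ²/τ² = 1/9.
β̂_MAP = 148 / (77 + 1/9) = 148/(694/9) = 666/347 ≈ 1.919.

β̂_MAP = 1.919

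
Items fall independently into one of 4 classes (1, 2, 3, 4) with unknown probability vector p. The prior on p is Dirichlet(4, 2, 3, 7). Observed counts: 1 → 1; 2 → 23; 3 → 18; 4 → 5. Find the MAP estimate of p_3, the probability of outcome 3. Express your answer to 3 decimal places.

The posterior is Dirichlet(αᵢ + nᵢ) = Dirichlet(5, 25, 21, 12).
For a Dirichlet(a₁,…,a_K) with all aᵢ > 1, the mode has j-th component (aⱼ − 1)/(Σaᵢ − K).
Here Σaᵢ = 63 and K = 4, so p_3 = (21 − 1)/(63 − 4) = 20/59 ≈ 0.339.

MAP estimate: 0.339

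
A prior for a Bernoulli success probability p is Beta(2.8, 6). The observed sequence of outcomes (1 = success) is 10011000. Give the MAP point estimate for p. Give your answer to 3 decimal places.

p̂_MAP = 0.324

Prior: Beta(2.8, 6).
Data: 3 successes in 8 trials (from the sequence). The binomial likelihood contributes p^3(1−p)^5, so the posterior is Beta(2.8+3, 6+5) = Beta(5.8, 11).
For Beta(a, b) with a, b > 1 the mode is (a−1)/(a+b−2) = 4.8/14.8 ≈ 0.324.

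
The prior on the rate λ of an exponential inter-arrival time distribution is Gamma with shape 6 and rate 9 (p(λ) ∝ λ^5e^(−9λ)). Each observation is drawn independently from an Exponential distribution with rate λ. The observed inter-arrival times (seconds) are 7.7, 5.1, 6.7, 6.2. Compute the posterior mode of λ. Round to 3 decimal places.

λ̂_MAP = 0.259

The Exponential(rate=λ) likelihood is ∝ λ^n e^(−λΣtᵢ). Here n = 4 and Σtᵢ = 7.7 + 5.1 + 6.7 + 6.2 = 25.7.
Posterior ∝ λ^5e^(−9λ) · λ^4e^(−25.7λ) = λ^9e^(−34.7λ), i.e. Gamma(10, 34.7).
Mode = (a−1)/b = 9/34.7 ≈ 0.259.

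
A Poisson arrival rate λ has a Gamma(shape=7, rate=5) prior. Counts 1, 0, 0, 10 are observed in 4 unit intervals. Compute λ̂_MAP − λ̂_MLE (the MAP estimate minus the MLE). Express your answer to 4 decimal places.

Σxᵢ = 11. Posterior is Gamma(18, 9); MAP = (18−1)/9 = 17/9 ≈ 1.88889.
MLE = x̄ = 11/4 ≈ 2.75000.
Difference = 17/9 − 11/4 = -31/36 ≈ -0.8611.

MAP − MLE = -0.8611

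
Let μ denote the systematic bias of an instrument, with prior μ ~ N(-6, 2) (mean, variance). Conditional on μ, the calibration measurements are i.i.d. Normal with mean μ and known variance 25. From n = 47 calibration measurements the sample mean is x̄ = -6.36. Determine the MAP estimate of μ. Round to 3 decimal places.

n = 47, x̄ = -6.36.
For a Normal prior and Normal likelihood with known variance, the posterior is Normal; its mode equals its mean, the precision-weighted average.
Prior precision 1/σ₀² = 1/2 = 0.5; data precision n/σ² = 47/25 = 1.88.
μ̂ = (0.5·(-6) + 1.88·(-6.36)) / (0.5 + 1.88) = (-14.9568)/2.38 = -18696/2975 ≈ -6.284.

μ̂_MAP = -6.284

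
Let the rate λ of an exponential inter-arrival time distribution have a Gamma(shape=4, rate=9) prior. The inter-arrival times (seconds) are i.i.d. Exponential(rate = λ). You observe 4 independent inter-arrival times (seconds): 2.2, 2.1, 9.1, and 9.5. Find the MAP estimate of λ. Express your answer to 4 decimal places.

The Exponential(rate=λ) likelihood is ∝ λ^n e^(−λΣtᵢ). Here n = 4 and Σtᵢ = 2.2 + 2.1 + 9.1 + 9.5 = 22.9.
Posterior ∝ λ^3e^(−9λ) · λ^4e^(−22.9λ) = λ^7e^(−31.9λ), i.e. Gamma(8, 31.9).
Mode = (a−1)/b = 7/31.9 ≈ 0.2194.

λ̂_MAP = 0.2194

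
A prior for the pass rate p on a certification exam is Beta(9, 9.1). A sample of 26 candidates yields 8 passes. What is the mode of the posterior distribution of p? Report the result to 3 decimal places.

Prior: Beta(9, 9.1).
Data: 8 successes in 26 trials. The binomial likelihood contributes p^8(1−p)^18, so the posterior is Beta(9+8, 9.1+18) = Beta(17, 27.1).
For Beta(a, b) with a, b > 1 the mode is (a−1)/(a+b−2) = 16/42.1 ≈ 0.380.

p̂_MAP = 0.380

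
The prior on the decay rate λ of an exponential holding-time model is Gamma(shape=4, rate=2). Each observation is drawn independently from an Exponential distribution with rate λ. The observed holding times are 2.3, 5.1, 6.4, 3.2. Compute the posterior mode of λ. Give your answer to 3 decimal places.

λ̂_MAP = 0.368

The Exponential(rate=λ) likelihood is ∝ λ^n e^(−λΣtᵢ). Here n = 4 and Σtᵢ = 2.3 + 5.1 + 6.4 + 3.2 = 17.
Posterior ∝ λ^3e^(−2λ) · λ^4e^(−17λ) = λ^7e^(−19λ), i.e. Gamma(8, 19).
Mode = (a−1)/b = 7/19 ≈ 0.368.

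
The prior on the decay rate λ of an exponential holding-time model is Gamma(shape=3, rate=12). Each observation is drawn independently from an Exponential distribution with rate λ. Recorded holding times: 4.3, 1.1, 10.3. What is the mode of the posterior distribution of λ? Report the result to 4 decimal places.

The Exponential(rate=λ) likelihood is ∝ λ^n e^(−λΣtᵢ). Here n = 3 and Σtᵢ = 4.3 + 1.1 + 10.3 = 15.7.
Posterior ∝ λ^2e^(−12λ) · λ^3e^(−15.7λ) = λ^5e^(−27.7λ), i.e. Gamma(6, 27.7).
Mode = (a−1)/b = 5/27.7 ≈ 0.1805.

λ̂_MAP = 0.1805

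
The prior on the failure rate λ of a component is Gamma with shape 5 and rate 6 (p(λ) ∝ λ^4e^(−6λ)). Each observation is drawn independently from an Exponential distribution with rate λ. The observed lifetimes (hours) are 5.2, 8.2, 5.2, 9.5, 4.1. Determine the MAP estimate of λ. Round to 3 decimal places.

The Exponential(rate=λ) likelihood is ∝ λ^n e^(−λΣtᵢ). Here n = 5 and Σtᵢ = 5.2 + 8.2 + 5.2 + 9.5 + 4.1 = 32.2.
Posterior ∝ λ^4e^(−6λ) · λ^5e^(−32.2λ) = λ^9e^(−38.2λ), i.e. Gamma(10, 38.2).
Mode = (a−1)/b = 9/38.2 ≈ 0.236.

λ̂_MAP = 0.236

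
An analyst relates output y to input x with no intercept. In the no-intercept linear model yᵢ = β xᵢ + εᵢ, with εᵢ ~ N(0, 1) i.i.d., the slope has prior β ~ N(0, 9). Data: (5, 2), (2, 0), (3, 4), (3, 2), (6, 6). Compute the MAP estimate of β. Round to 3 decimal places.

log p(β | y) = −Σ(yᵢ − βxᵢ)²/(2·1) − β²/(2·9) + const.
Setting the derivative to zero: Σxᵢ(yᵢ − βxᵢ)/1 − β/9 = 0, so β = Σxᵢyᵢ / (Σxᵢ² + σ²/τ²).
Σxᵢyᵢ = 5·2 + 2·0 + 3·4 + 3·2 + 6·6 = 64; Σxᵢ² = 83; σ²/τ² = 1/9.
β̂_MAP = 64 / (83 + 1/9) = 64/(748/9) = 144/187 ≈ 0.770.

β̂_MAP = 0.770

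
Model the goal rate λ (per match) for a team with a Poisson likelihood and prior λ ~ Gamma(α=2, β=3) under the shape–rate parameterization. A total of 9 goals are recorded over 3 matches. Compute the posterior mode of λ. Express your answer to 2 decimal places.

Σxᵢ = 9, n = 3.
Posterior ∝ λe^(−3λ) · λ^9e^(−3λ) = λ^10e^(−6λ), i.e. Gamma(shape=11, rate=6).
The mode of a Gamma(a, b) with a ≥ 1 (shape–rate) is (a−1)/b = 10/6 ≈ 1.67.

λ̂_MAP = 1.67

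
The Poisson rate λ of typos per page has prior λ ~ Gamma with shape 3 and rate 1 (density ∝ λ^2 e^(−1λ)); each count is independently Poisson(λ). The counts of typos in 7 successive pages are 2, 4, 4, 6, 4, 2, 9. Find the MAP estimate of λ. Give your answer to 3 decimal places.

Σxᵢ = 2+4+4+6+4+2+9 = 31, with n = 7.
Posterior ∝ λ^2e^(−1λ) · λ^31e^(−7λ) = λ^33e^(−8λ), i.e. Gamma(shape=34, rate=8).
The mode of a Gamma(a, b) with a ≥ 1 (shape–rate) is (a−1)/b = 33/8 ≈ 4.125.

λ̂_MAP = 4.125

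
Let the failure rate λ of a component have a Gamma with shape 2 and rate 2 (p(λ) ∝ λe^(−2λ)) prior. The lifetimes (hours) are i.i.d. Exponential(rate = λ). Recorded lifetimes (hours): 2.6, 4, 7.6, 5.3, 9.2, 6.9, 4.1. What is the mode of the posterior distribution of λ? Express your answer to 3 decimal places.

λ̂_MAP = 0.192

The Exponential(rate=λ) likelihood is ∝ λ^n e^(−λΣtᵢ). Here n = 7 and Σtᵢ = 2.6 + 4 + 7.6 + 5.3 + 9.2 + 6.9 + 4.1 = 39.7.
Posterior ∝ λe^(−2λ) · λ^7e^(−39.7λ) = λ^8e^(−41.7λ), i.e. Gamma(9, 41.7).
Mode = (a−1)/b = 8/41.7 ≈ 0.192.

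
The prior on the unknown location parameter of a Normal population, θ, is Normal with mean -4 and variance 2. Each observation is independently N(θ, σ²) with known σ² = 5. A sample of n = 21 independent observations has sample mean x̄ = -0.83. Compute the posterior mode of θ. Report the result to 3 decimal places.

θ̂_MAP = -1.167

n = 21, x̄ = -0.83.
For a Normal prior and Normal likelihood with known variance, the posterior is Normal; its mode equals its mean, the precision-weighted average.
Prior precision 1/σ₀² = 1/2 = 0.5; data precision n/σ² = 21/5 = 4.2.
θ̂ = (0.5·(-4) + 4.2·(-0.83)) / (0.5 + 4.2) = (-5.486)/4.7 = -2743/2350 ≈ -1.167.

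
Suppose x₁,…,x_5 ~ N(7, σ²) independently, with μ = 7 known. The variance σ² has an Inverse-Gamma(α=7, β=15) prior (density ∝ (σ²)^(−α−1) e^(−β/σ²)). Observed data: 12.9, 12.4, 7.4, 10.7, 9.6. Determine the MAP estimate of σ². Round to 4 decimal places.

Sum of squared deviations about the known mean: SS = (12.9−7)² + (12.4−7)² + (7.4−7)² + (10.7−7)² + (9.6−7)² = 84.58.
The Normal likelihood contributes (σ²)^(−n/2) exp(−SS/(2σ²)), so the posterior is Inverse-Gamma(α + n/2, β + SS/2) = Inverse-Gamma(9.5, 57.29).
The mode of Inverse-Gamma(a, b) is b/(a+1) = 57.29/10.5 ≈ 5.4562.

σ̂²_MAP = 5.4562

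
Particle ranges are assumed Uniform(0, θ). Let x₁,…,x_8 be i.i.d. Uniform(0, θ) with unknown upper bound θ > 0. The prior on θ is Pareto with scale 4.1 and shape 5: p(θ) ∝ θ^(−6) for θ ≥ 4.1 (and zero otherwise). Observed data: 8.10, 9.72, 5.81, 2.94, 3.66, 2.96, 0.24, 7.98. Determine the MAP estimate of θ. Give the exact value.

The Uniform(0, θ) likelihood is θ^(−n) for θ ≥ max(xᵢ), zero otherwise. Here max(xᵢ) = 9.72.
Posterior ∝ θ^(−6) · θ^(−8) = θ^(−14) on θ ≥ max(4.1, 9.72) = 9.72.
This density is strictly decreasing in θ, so the posterior mode lies at the lower boundary of the support.

θ̂_MAP = 9.72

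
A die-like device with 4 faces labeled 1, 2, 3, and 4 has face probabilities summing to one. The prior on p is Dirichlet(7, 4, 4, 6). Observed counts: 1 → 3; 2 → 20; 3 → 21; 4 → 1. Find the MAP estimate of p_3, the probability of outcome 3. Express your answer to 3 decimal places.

The posterior is Dirichlet(αᵢ + nᵢ) = Dirichlet(10, 24, 25, 7).
For a Dirichlet(a₁,…,a_K) with all aᵢ > 1, the mode has j-th component (aⱼ − 1)/(Σaᵢ − K).
Here Σaᵢ = 66 and K = 4, so p_3 = (25 − 1)/(66 − 4) = 24/62 ≈ 0.387.

MAP estimate: 0.387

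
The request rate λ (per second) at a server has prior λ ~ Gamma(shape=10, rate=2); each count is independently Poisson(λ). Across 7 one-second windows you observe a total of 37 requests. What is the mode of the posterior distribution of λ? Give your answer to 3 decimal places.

λ̂_MAP = 5.111

Σxᵢ = 37, n = 7.
Posterior ∝ λ^9e^(−2λ) · λ^37e^(−7λ) = λ^46e^(−9λ), i.e. Gamma(shape=47, rate=9).
The mode of a Gamma(a, b) with a ≥ 1 (shape–rate) is (a−1)/b = 46/9 ≈ 5.111.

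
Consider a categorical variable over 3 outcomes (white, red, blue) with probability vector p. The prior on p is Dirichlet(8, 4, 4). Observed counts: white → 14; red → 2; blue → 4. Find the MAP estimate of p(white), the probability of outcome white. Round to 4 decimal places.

MAP estimate of p(white) = 0.6364

The posterior is Dirichlet(αᵢ + nᵢ) = Dirichlet(22, 6, 8).
For a Dirichlet(a₁,…,a_K) with all aᵢ > 1, the mode has j-th component (aⱼ − 1)/(Σaᵢ − K).
Here Σaᵢ = 36 and K = 3, so p(white) = (22 − 1)/(36 − 3) = 21/33 ≈ 0.6364.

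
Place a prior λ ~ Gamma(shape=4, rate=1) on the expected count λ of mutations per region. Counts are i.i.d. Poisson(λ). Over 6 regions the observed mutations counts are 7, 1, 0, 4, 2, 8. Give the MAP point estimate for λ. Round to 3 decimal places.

λ̂_MAP = 3.571

Σxᵢ = 7+1+0+4+2+8 = 22, with n = 6.
Posterior ∝ λ^3e^(−1λ) · λ^22e^(−6λ) = λ^25e^(−7λ), i.e. Gamma(shape=26, rate=7).
The mode of a Gamma(a, b) with a ≥ 1 (shape–rate) is (a−1)/b = 25/7 ≈ 3.571.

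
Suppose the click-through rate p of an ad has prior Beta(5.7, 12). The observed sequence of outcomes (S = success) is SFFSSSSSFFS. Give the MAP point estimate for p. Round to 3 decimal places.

Prior: Beta(5.7, 12).
Data: 7 successes in 11 trials (from the sequence). The binomial likelihood contributes p^7(1−p)^4, so the posterior is Beta(5.7+7, 12+4) = Beta(12.7, 16).
For Beta(a, b) with a, b > 1 the mode is (a−1)/(a+b−2) = 11.7/26.7 ≈ 0.438.

p̂_MAP = 0.438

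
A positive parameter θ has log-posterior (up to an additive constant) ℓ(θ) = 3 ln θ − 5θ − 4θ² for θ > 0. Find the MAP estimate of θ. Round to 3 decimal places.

θ̂_MAP = 0.375

ℓ'(θ) = 3/θ − 5 − 8θ. Setting this to zero and multiplying by θ: 8θ² + 5θ − 3 = 0.
θ = (−5 + √(5² + 4·8·3)) / (2·8) = (−5 + √121) / 16 = (−5 + 11)/16 = 3/8.
ℓ''(θ) = −3/θ² − 8 < 0, confirming a maximum.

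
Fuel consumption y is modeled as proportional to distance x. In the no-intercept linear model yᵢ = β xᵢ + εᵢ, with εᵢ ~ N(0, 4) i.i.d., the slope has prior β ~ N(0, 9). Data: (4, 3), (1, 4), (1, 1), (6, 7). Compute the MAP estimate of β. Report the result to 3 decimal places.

β̂_MAP = 1.084

log p(β | y) = −Σ(yᵢ − βxᵢ)²/(2·4) − β²/(2·9) + const.
Setting the derivative to zero: Σxᵢ(yᵢ − βxᵢ)/4 − β/9 = 0, so β = Σxᵢyᵢ / (Σxᵢ² + σ²/τ²).
Σxᵢyᵢ = 4·3 + 1·4 + 1·1 + 6·7 = 59; Σxᵢ² = 54; σ²/τ² = 4/9.
β̂_MAP = 59 / (54 + 4/9) = 59/(490/9) = 531/490 ≈ 1.084.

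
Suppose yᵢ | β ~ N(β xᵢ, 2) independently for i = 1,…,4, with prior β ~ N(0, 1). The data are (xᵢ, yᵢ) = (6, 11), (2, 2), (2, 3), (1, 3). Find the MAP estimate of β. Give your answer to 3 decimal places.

log p(β | y) = −Σ(yᵢ − βxᵢ)²/(2·2) − β²/(2·1) + const.
Setting the derivative to zero: Σxᵢ(yᵢ − βxᵢ)/2 − β/1 = 0, so β = Σxᵢyᵢ / (Σxᵢ² + σ²/τ²).
Σxᵢyᵢ = 6·11 + 2·2 + 2·3 + 1·3 = 79; Σxᵢ² = 45; σ²/τ² = 2.
β̂_MAP = 79 / (45 + 2) = 79/47 ≈ 1.681.

β̂_MAP = 1.681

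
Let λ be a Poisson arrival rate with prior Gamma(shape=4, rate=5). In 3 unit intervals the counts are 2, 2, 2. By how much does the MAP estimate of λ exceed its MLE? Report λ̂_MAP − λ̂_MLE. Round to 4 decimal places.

Σxᵢ = 6. Posterior is Gamma(10, 8); MAP = (10−1)/8 = 9/8 ≈ 1.12500.
MLE = x̄ = 6/3 ≈ 2.00000.
Difference = 9/8 − 6/3 = -7/8 ≈ -0.8750.

MAP − MLE = -0.8750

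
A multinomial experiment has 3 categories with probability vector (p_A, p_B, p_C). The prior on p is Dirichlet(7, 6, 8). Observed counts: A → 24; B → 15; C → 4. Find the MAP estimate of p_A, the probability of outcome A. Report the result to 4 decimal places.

The posterior is Dirichlet(αᵢ + nᵢ) = Dirichlet(31, 21, 12).
For a Dirichlet(a₁,…,a_K) with all aᵢ > 1, the mode has j-th component (aⱼ − 1)/(Σaᵢ − K).
Here Σaᵢ = 64 and K = 3, so p_A = (31 − 1)/(64 − 3) = 30/61 ≈ 0.4918.

MAP estimate of p_A = 0.4918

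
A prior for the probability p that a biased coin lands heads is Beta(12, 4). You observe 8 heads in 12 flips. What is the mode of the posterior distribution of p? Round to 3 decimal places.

p̂_MAP = 0.731

Prior: Beta(12, 4).
Data: 8 successes in 12 trials. The binomial likelihood contributes p^8(1−p)^4, so the posterior is Beta(12+8, 4+4) = Beta(20, 8).
For Beta(a, b) with a, b > 1 the mode is (a−1)/(a+b−2) = 19/26 ≈ 0.731.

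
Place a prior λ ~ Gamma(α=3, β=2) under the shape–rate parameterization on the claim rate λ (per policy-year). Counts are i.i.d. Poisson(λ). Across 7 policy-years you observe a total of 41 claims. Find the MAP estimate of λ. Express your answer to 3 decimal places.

Σxᵢ = 41, n = 7.
Posterior ∝ λ^2e^(−2λ) · λ^41e^(−7λ) = λ^43e^(−9λ), i.e. Gamma(shape=44, rate=9).
The mode of a Gamma(a, b) with a ≥ 1 (shape–rate) is (a−1)/b = 43/9 ≈ 4.778.

λ̂_MAP = 4.778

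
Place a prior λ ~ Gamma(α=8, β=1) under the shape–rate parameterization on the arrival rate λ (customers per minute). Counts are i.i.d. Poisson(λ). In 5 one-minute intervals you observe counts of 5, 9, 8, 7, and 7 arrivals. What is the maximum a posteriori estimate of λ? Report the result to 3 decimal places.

Σxᵢ = 5+9+8+7+7 = 36, with n = 5.
Posterior ∝ λ^7e^(−1λ) · λ^36e^(−5λ) = λ^43e^(−6λ), i.e. Gamma(shape=44, rate=6).
The mode of a Gamma(a, b) with a ≥ 1 (shape–rate) is (a−1)/b = 43/6 ≈ 7.167.

λ̂_MAP = 7.167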